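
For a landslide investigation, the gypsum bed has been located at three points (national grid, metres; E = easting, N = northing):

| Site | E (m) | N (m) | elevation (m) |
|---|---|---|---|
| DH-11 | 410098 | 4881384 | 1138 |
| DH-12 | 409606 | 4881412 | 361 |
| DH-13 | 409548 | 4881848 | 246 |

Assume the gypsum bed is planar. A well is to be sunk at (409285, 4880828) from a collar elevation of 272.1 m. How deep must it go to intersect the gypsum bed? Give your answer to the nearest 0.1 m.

385.5 m

Let the plane be z = a·E + b·N + c.
DH-12−DH-11: −492a + 28b = −777;  DH-13−DH-11: −550a + 464b = −892.
Solving gives a = 1.576190297, b = −0.054084777.
Then c = 1138 − a·410098 − b·4881384 = −381245.92.
At (409285, 4880828): z_contact = 645111.05 − 263978.49 − 381245.92 = -113.37 m.
Depth below ground = 272.1 − (-113.37) = 385.5 m.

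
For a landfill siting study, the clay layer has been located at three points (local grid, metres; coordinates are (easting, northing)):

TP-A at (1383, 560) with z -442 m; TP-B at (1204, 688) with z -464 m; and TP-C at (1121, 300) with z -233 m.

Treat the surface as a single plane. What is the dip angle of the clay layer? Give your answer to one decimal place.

Let the plane be z = a·E + b·N + c.
TP-B−TP-A: −179a + 128b = −22;  TP-C−TP-A: −262a − 260b = 209.
Solving gives a = −0.26265, b = −0.53918.
Gradient magnitude |∇z| = √(a² + b²) = √(0.06899 + 0.29071) = 0.59975.
True dip = arctan(0.59975) = 31.0°, dipping toward NNE (azimuth ≈ 026°).

31.0°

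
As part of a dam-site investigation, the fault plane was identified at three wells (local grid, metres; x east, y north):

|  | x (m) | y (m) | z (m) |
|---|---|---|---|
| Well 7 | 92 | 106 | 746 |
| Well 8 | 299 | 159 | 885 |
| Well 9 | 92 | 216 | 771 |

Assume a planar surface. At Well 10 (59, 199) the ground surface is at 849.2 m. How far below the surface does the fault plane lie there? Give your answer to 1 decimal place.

102.3 m

Let the plane be z = a·x + b·y + c.
Well 8−Well 7: 207a + 53b = 139;  Well 9−Well 7: 0a + 110b = 25.
Solving gives a = 0.61331, b = 0.22727.
Then c = 746 − a·92 − b·106 = 665.48.
At (59, 199): z_contact = 36.19 + 45.23 + 665.48 = 746.90 m.
Depth below ground = 849.2 − 746.90 = 102.3 m.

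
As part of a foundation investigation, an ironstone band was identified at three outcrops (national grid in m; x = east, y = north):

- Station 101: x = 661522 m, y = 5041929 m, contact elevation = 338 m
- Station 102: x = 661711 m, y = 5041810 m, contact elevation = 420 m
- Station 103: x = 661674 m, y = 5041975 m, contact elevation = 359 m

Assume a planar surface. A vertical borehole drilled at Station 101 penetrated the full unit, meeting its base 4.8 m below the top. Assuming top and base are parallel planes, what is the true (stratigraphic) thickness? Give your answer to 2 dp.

4.47 m

Two edge vectors: Station 101→Station 102 = (189, -119, 82), Station 101→Station 103 = (152, 46, 21).
Normal n = (Station 101→Station 102) × (Station 101→Station 103) = (-6271, 8495, 26782).
So ∂z/∂x = −n_x/n_z = 0.23415 and ∂z/∂y = −n_y/n_z = −0.31719.
|∇z| = √(a²+b²) = 0.39425, so dip δ = arctan(0.39425) = 21.52°.
True thickness = vertical thickness × cos δ = 4.8 × cos 21.52° = 4.47 m.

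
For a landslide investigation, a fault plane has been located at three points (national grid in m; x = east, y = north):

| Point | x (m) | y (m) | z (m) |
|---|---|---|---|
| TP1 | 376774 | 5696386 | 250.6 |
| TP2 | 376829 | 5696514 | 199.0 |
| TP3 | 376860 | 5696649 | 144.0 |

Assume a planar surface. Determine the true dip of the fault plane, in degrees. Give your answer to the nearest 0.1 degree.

22.4°

Two edge vectors: TP1→TP2 = (55, 128, -51.6), TP1→TP3 = (86, 263, -106.6).
Normal n = (TP1→TP2) × (TP1→TP3) = (-74, 1425.4, 3457).
So ∂z/∂x = −n_x/n_z = 0.02141 and ∂z/∂y = −n_y/n_z = −0.41232.
Gradient magnitude |∇z| = √(a² + b²) = √(0.00046 + 0.17001) = 0.41288.
True dip = arctan(0.41288) = 22.4°, dipping toward N (azimuth ≈ 357°).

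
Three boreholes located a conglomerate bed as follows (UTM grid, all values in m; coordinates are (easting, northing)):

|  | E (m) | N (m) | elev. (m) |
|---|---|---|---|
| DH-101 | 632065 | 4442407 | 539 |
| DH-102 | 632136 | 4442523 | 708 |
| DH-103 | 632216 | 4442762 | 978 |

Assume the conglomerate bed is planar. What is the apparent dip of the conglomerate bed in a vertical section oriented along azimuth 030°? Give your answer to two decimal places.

Two edge vectors: DH-101→DH-102 = (71, 116, 169), DH-101→DH-103 = (151, 355, 439).
Normal n = (DH-101→DH-102) × (DH-101→DH-103) = (-9071, -5650, 7689).
So ∂z/∂E = −n_x/n_z = 1.17974 and ∂z/∂N = −n_y/n_z = 0.73482.
Unit vector along 030° is (sin 30°, cos 30°) = (0.5000, 0.8660).
Slope in that direction = a·(0.5000) + b·(0.8660) = 1.22624.
Apparent dip = arctan|1.22624| = 50.80° (true dip is 54.3°, so apparent ≤ true as expected).

50.80°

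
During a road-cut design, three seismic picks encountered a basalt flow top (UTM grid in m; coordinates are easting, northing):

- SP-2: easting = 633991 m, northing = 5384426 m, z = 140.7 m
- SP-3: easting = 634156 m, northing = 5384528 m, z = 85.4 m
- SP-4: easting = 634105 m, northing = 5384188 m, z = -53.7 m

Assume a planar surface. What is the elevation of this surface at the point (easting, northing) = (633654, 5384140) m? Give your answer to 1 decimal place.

214.3 m

Let the plane be z = a·easting + b·northing + c.
SP-3−SP-2: 165a + 102b = −55.3;  SP-4−SP-2: 114a − 238b = −194.4.
Solving gives a = −0.648162993, b = 0.506342096.
Then c = 140.7 − a·633991 − b·5384426 = −2315291.34.
At (633654, 5384140): z = −410711.1 + 2726216.7 − 2315291.34 = 214.3 m.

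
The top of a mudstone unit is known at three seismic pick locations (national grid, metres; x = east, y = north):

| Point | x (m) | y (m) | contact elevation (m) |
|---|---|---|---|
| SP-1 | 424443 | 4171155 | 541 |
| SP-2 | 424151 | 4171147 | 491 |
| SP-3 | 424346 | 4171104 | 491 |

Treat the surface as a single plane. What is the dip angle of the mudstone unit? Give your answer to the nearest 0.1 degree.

35.3°

Two edge vectors: SP-1→SP-2 = (-292, -8, -50), SP-1→SP-3 = (-97, -51, -50).
Normal n = (SP-1→SP-2) × (SP-1→SP-3) = (-2150, -9750, 14116).
So ∂z/∂x = −n_x/n_z = 0.15231 and ∂z/∂y = −n_y/n_z = 0.69071.
Gradient magnitude |∇z| = √(a² + b²) = √(0.02320 + 0.47707) = 0.70730.
True dip = arctan(0.70730) = 35.3°, dipping toward SSW (azimuth ≈ 192°).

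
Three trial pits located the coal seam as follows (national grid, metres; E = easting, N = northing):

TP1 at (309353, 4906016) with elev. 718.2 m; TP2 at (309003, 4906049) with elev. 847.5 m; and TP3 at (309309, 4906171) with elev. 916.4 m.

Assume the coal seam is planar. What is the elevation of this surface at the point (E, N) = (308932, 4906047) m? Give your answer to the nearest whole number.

863 m

Two edge vectors: TP1→TP2 = (-350, 33, 129.3), TP1→TP3 = (-44, 155, 198.2).
Normal n = (TP1→TP2) × (TP1→TP3) = (-13500.9, 63680.8, -52798).
So ∂z/∂E = −n_x/n_z = −0.25570855 and ∂z/∂N = −n_y/n_z = 1.20612144.
Intercept c from TP1: 718.2 + 79104.21 − 5917251.10 = −5837428.70.
At (308932, 4906047): z = −78996.6 + 5917288.5 − 5837428.70 = 863.2 m.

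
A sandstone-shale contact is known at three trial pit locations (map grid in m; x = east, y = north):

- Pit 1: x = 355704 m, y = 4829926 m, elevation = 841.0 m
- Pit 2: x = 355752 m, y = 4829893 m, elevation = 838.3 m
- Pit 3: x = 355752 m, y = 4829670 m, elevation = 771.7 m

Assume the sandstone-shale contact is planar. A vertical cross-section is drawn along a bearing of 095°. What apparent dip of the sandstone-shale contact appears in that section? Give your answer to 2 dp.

Two edge vectors: Pit 1→Pit 2 = (48, -33, -2.7), Pit 1→Pit 3 = (48, -256, -69.3).
Normal n = (Pit 1→Pit 2) × (Pit 1→Pit 3) = (1595.7, 3196.8, -10704).
So ∂z/∂x = −n_x/n_z = 0.14908 and ∂z/∂y = −n_y/n_z = 0.29865.
Unit vector along 095° is (sin 95°, cos 95°) = (0.9962, -0.0872).
Slope in that direction = a·(0.9962) + b·(-0.0872) = 0.12248.
Apparent dip = arctan|0.12248| = 6.98° (true dip is 18.5°, so apparent ≤ true as expected).

6.98°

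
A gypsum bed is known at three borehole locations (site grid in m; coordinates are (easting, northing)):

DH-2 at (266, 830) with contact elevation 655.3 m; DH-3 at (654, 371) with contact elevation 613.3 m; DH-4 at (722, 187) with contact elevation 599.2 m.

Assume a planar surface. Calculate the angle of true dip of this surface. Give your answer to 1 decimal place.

4.1°

Let the plane be z = a·E + b·N + c.
DH-3−DH-2: 388a − 459b = −42;  DH-4−DH-2: 456a − 643b = −56.1.
Solving gives a = −0.03126, b = 0.06508.
Gradient magnitude |∇z| = √(a² + b²) = √(0.00098 + 0.00424) = 0.07220.
True dip = arctan(0.07220) = 4.1°, dipping toward SSE (azimuth ≈ 154°).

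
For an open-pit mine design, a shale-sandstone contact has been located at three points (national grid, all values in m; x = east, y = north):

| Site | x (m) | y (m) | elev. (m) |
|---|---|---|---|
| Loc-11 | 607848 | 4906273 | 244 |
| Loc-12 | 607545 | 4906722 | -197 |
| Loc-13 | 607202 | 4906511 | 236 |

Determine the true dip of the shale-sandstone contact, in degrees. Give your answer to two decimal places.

54.01°

Two edge vectors: Loc-11→Loc-12 = (-303, 449, -441), Loc-11→Loc-13 = (-646, 238, -8).
Normal n = (Loc-11→Loc-12) × (Loc-11→Loc-13) = (101366, 282462, 217940).
So ∂z/∂x = −n_x/n_z = −0.46511 and ∂z/∂y = −n_y/n_z = −1.29605.
Gradient magnitude |∇z| = √(a² + b²) = √(0.21633 + 1.67976) = 1.37698.
True dip = arctan(1.37698) = 54.01°, dipping toward NNE (azimuth ≈ 020°).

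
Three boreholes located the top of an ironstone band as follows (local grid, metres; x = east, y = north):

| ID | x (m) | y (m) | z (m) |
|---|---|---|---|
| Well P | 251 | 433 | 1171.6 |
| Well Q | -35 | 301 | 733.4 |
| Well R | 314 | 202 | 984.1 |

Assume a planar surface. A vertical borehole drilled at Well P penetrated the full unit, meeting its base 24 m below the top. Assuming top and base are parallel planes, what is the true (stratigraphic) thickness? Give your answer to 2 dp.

13.31 m

Two edge vectors: Well P→Well Q = (-286, -132, -438.2), Well P→Well R = (63, -231, -187.5).
Normal n = (Well P→Well Q) × (Well P→Well R) = (-76474.2, -81231.6, 74382).
So ∂z/∂x = −n_x/n_z = 1.02813 and ∂z/∂y = −n_y/n_z = 1.09209.
|∇z| = √(a²+b²) = 1.49990, so dip δ = arctan(1.49990) = 56.31°.
True thickness = vertical thickness × cos δ = 24 × cos 56.31° = 13.31 m.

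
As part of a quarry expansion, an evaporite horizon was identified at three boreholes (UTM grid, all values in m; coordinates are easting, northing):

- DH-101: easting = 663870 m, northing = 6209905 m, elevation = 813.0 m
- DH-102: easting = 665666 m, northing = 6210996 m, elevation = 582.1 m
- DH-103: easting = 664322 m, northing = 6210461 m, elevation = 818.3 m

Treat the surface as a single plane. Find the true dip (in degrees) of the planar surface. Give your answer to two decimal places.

19.20°

Let the plane be z = a·easting + b·northing + c.
DH-102−DH-101: 1796a + 1091b = −230.9;  DH-103−DH-101: 452a + 556b = 5.3.
Solving gives a = −0.26544, b = 0.22532.
Gradient magnitude |∇z| = √(a² + b²) = √(0.07046 + 0.05077) = 0.34817.
True dip = arctan(0.34817) = 19.20°, dipping toward SE (azimuth ≈ 130°).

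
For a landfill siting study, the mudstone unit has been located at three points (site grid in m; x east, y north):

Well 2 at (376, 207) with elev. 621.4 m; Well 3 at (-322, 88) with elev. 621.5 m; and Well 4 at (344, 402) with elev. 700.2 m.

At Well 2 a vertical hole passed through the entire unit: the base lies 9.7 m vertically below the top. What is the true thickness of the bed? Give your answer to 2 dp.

9.01 m

Two edge vectors: Well 2→Well 3 = (-698, -119, 0.1), Well 2→Well 4 = (-32, 195, 78.8).
Normal n = (Well 2→Well 3) × (Well 2→Well 4) = (-9396.7, 54999.2, -139918).
So ∂z/∂x = −n_x/n_z = −0.06716 and ∂z/∂y = −n_y/n_z = 0.39308.
|∇z| = √(a²+b²) = 0.39878, so dip δ = arctan(0.39878) = 21.74°.
True thickness = vertical thickness × cos δ = 9.7 × cos 21.74° = 9.01 m.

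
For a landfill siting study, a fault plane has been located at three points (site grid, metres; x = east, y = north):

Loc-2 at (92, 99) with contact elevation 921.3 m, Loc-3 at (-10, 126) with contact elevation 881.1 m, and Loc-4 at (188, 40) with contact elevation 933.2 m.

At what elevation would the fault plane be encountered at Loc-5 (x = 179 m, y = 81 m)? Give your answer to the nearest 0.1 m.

959.5 m

Let the plane be z = a·x + b·y + c.
Loc-3−Loc-2: −102a + 27b = −40.2;  Loc-4−Loc-2: 96a − 59b = 11.9.
Solving gives a = 0.59851, b = 0.77215.
Then c = 921.3 − a·92 − b·99 = 789.79.
At (179, 81): z = 107.1 + 62.5 + 789.79 = 959.5 m.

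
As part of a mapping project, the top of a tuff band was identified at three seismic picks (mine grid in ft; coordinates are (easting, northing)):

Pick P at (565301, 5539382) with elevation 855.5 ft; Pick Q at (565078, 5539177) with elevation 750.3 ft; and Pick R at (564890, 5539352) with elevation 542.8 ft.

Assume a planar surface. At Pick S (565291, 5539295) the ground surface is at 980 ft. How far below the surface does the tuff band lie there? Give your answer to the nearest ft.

Two edge vectors: Pick P→Pick Q = (-223, -205, -105.2), Pick P→Pick R = (-411, -30, -312.7).
Normal n = (Pick P→Pick Q) × (Pick P→Pick R) = (60947.5, -26494.9, -77565).
So ∂z/∂E = −n_x/n_z = 0.78576033 and ∂z/∂N = −n_y/n_z = −0.34158319.
Intercept c from Pick P: 855.5 − 444191.10 + 1892159.76 = 1448824.16.
At (565291, 5539295): z_contact = 444183.2 − 1892130.0 + 1448824.16 = 877.4 ft.
Depth below ground = 980 − 877.4 = 103 ft.

103 ft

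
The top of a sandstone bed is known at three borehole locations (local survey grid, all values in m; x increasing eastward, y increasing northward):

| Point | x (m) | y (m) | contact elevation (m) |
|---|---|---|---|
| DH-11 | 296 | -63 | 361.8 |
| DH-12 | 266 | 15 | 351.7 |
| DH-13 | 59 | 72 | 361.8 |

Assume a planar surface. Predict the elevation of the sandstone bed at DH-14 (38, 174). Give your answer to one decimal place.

Two edge vectors: DH-11→DH-12 = (-30, 78, -10.1), DH-11→DH-13 = (-237, 135, 0).
Normal n = (DH-11→DH-12) × (DH-11→DH-13) = (1363.5, 2393.7, 14436).
So ∂z/∂x = −n_x/n_z = −0.09445 and ∂z/∂y = −n_y/n_z = −0.16581.
Intercept c from DH-11: 361.8 + 27.96 − 10.45 = 379.31.
At (38, 174): z = −3.6 − 28.9 + 379.31 = 346.9 m.

346.9 m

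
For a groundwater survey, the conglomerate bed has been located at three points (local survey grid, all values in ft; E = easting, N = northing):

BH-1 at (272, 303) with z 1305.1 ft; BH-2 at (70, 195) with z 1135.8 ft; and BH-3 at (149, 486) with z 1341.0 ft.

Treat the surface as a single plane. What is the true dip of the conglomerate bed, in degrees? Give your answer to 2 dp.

Two edge vectors: BH-1→BH-2 = (-202, -108, -169.3), BH-1→BH-3 = (-123, 183, 35.9).
Normal n = (BH-1→BH-2) × (BH-1→BH-3) = (27104.7, 28075.7, -50250).
So ∂z/∂E = −n_x/n_z = 0.53940 and ∂z/∂N = −n_y/n_z = 0.55872.
Gradient magnitude |∇z| = √(a² + b²) = √(0.29095 + 0.31217) = 0.77661.
True dip = arctan(0.77661) = 37.83°, dipping toward SW (azimuth ≈ 224°).

37.83°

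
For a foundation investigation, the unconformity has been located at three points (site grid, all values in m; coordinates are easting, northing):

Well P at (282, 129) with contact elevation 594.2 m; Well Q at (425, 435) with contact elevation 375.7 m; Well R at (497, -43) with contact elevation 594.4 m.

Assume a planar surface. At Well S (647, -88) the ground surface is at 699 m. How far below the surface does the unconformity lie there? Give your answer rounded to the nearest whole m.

Let the plane be z = a·easting + b·northing + c.
Well Q−Well P: 143a + 306b = −218.5;  Well R−Well P: 215a − 172b = 0.2.
Solving gives a = −0.41512, b = −0.52006.
Then c = 594.2 − a·282 − b·129 = 778.35.
At (647, -88): z_contact = −268.6 + 45.8 + 778.35 = 555.5 m.
Depth below ground = 699 − 555.5 = 143 m.

143 m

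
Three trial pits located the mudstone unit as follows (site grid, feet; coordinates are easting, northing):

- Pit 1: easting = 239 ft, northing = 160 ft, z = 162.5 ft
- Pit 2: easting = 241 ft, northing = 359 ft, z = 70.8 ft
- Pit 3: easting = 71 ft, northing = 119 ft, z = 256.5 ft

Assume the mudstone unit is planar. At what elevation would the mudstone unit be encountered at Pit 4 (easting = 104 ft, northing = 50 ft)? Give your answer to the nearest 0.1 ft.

Let the plane be z = a·easting + b·northing + c.
Pit 2−Pit 1: 2a + 199b = −91.7;  Pit 3−Pit 1: −168a − 41b = 94.
Solving gives a = −0.44816, b = −0.45630.
Then c = 162.5 − a·239 − b·160 = 342.62.
At (104, 50): z = −46.6 − 22.8 + 342.62 = 273.2 ft.

273.2 ft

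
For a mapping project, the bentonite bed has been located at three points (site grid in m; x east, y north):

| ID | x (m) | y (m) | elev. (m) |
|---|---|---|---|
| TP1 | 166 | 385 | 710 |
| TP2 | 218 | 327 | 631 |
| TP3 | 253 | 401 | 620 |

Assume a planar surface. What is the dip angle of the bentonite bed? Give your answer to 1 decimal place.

Two edge vectors: TP1→TP2 = (52, -58, -79), TP1→TP3 = (87, 16, -90).
Normal n = (TP1→TP2) × (TP1→TP3) = (6484, -2193, 5878).
So ∂z/∂x = −n_x/n_z = −1.10310 and ∂z/∂y = −n_y/n_z = 0.37309.
Gradient magnitude |∇z| = √(a² + b²) = √(1.21682 + 0.13919) = 1.16448.
True dip = arctan(1.16448) = 49.3°, dipping toward ESE (azimuth ≈ 109°).

49.3°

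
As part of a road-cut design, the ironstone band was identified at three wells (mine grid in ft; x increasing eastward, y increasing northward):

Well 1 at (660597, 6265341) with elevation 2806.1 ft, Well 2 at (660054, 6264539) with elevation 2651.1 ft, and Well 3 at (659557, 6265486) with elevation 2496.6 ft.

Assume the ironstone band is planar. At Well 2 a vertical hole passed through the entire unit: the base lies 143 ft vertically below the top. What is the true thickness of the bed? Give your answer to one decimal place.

137.1 ft

Two edge vectors: Well 1→Well 2 = (-543, -802, -155), Well 1→Well 3 = (-1040, 145, -309.5).
Normal n = (Well 1→Well 2) × (Well 1→Well 3) = (270694, -6858.5, -912815).
So ∂z/∂x = −n_x/n_z = 0.29655 and ∂z/∂y = −n_y/n_z = −0.00751.
|∇z| = √(a²+b²) = 0.29664, so dip δ = arctan(0.29664) = 16.52°.
True thickness = vertical thickness × cos δ = 143 × cos 16.52° = 137.1 ft.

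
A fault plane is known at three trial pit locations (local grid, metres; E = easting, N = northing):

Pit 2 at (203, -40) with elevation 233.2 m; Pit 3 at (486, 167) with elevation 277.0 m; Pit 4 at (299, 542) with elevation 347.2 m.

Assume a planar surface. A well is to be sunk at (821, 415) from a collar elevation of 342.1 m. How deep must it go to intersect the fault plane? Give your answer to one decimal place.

12.7 m

Let the plane be z = a·E + b·N + c.
Pit 3−Pit 2: 283a + 207b = 43.8;  Pit 4−Pit 2: 96a + 582b = 114.
Solving gives a = 0.01307, b = 0.19372.
Then c = 233.2 − a·203 − b·-40 = 238.29.
At (821, 415): z_contact = 10.73 + 80.39 + 238.29 = 329.42 m.
Depth below ground = 342.1 − 329.42 = 12.7 m.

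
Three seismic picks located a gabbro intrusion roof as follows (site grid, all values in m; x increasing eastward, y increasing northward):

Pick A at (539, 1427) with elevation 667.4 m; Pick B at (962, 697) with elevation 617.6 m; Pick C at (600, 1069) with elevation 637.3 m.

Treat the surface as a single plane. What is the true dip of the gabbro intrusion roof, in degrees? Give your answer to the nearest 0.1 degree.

5.6°

Two edge vectors: Pick A→Pick B = (423, -730, -49.8), Pick A→Pick C = (61, -358, -30.1).
Normal n = (Pick A→Pick B) × (Pick A→Pick C) = (4144.6, 9694.5, -106904).
So ∂z/∂x = −n_x/n_z = 0.03877 and ∂z/∂y = −n_y/n_z = 0.09068.
Gradient magnitude |∇z| = √(a² + b²) = √(0.00150 + 0.00822) = 0.09862.
True dip = arctan(0.09862) = 5.6°, dipping toward SSW (azimuth ≈ 203°).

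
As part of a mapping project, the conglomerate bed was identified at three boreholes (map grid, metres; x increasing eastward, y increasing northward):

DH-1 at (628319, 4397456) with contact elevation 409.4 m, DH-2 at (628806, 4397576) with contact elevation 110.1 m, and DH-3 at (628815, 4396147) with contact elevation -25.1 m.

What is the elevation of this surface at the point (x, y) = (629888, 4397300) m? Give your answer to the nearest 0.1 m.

-604.0 m

Let the plane be z = a·x + b·y + c.
DH-2−DH-1: 487a + 120b = −299.3;  DH-3−DH-1: 496a − 1309b = −434.5.
Solving gives a = −0.636903571, b = 0.090600327.
Then c = 409.4 − a·628319 − b·4397456 = 2177.06.
At (629888, 4397300): z = −401177.9 + 398396.8 + 2177.06 = -604.0 m.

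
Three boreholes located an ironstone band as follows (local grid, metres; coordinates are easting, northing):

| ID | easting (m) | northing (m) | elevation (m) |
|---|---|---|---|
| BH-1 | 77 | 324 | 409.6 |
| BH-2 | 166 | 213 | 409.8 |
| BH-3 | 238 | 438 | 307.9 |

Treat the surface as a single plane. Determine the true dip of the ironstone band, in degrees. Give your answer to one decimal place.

27.3°

Let the plane be z = a·easting + b·northing + c.
BH-2−BH-1: 89a − 111b = 0.2;  BH-3−BH-1: 161a + 114b = −101.7.
Solving gives a = −0.40211, b = −0.32421.
Gradient magnitude |∇z| = √(a² + b²) = √(0.16169 + 0.10511) = 0.51653.
True dip = arctan(0.51653) = 27.3°, dipping toward NE (azimuth ≈ 051°).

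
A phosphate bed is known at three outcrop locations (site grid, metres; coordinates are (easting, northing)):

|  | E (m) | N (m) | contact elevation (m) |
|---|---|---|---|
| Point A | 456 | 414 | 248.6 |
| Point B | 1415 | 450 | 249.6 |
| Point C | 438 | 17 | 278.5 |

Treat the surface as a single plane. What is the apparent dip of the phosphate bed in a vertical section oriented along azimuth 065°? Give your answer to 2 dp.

Two edge vectors: Point A→Point B = (959, 36, 1), Point A→Point C = (-18, -397, 29.9).
Normal n = (Point A→Point B) × (Point A→Point C) = (1473.4, -28692.1, -380075).
So ∂z/∂E = −n_x/n_z = 0.00388 and ∂z/∂N = −n_y/n_z = −0.07549.
Unit vector along 065° is (sin 65°, cos 65°) = (0.9063, 0.4226).
Slope in that direction = a·(0.9063) + b·(0.4226) = −0.02839.
Apparent dip = arctan|0.02839| = 1.63° (true dip is 4.3°, so apparent ≤ true as expected).

1.63°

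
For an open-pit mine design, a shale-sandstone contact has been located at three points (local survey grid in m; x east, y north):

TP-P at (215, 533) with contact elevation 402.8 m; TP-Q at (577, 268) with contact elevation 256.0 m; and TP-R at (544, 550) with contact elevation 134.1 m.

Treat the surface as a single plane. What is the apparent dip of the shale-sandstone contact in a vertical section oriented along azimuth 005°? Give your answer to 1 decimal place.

Two edge vectors: TP-P→TP-Q = (362, -265, -146.8), TP-P→TP-R = (329, 17, -268.7).
Normal n = (TP-P→TP-Q) × (TP-P→TP-R) = (73701.1, 48972.2, 93339).
So ∂z/∂x = −n_x/n_z = −0.78961 and ∂z/∂y = −n_y/n_z = −0.52467.
Unit vector along 005° is (sin 5°, cos 5°) = (0.0872, 0.9962).
Slope in that direction = a·(0.0872) + b·(0.9962) = −0.59149.
Apparent dip = arctan|0.59149| = 30.6° (true dip is 43.5°, so apparent ≤ true as expected).

30.6°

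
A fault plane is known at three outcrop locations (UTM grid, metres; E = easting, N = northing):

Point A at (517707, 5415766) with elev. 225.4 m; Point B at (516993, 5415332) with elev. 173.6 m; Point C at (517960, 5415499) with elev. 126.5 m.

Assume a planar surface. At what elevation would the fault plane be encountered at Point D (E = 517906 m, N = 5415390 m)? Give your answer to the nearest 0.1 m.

Let the plane be z = a·E + b·N + c.
Point B−Point A: −714a − 434b = −51.8;  Point C−Point A: 253a − 267b = −98.9.
Solving gives a = −0.096831314, b = 0.278657968.
Then c = 225.4 − a·517707 − b·5415766 = −1458790.70.
At (517906, 5415390): z = −50149.5 + 1509041.6 − 1458790.70 = 101.4 m.

101.4 m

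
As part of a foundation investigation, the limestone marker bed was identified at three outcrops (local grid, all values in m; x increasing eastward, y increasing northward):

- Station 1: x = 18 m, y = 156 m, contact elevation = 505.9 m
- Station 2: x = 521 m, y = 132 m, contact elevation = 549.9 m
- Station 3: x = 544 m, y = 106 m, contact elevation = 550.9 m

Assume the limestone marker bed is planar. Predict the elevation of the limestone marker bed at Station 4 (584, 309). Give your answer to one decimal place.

Two edge vectors: Station 1→Station 2 = (503, -24, 44), Station 1→Station 3 = (526, -50, 45).
Normal n = (Station 1→Station 2) × (Station 1→Station 3) = (1120, 509, -12526).
So ∂z/∂x = −n_x/n_z = 0.08941 and ∂z/∂y = −n_y/n_z = 0.04064.
Intercept c from Station 1: 505.9 − 1.61 − 6.34 = 497.95.
At (584, 309): z = 52.2 + 12.6 + 497.95 = 562.7 m.

562.7 m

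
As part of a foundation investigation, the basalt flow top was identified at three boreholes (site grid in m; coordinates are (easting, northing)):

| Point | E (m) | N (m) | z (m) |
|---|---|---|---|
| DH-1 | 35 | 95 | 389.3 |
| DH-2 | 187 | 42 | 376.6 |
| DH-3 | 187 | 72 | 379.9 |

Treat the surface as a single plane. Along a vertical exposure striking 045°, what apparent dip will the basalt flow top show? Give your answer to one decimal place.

2.6°

Two edge vectors: DH-1→DH-2 = (152, -53, -12.7), DH-1→DH-3 = (152, -23, -9.4).
Normal n = (DH-1→DH-2) × (DH-1→DH-3) = (206.1, -501.6, 4560).
So ∂z/∂E = −n_x/n_z = −0.04520 and ∂z/∂N = −n_y/n_z = 0.11000.
Unit vector along 045° is (sin 45°, cos 45°) = (0.7071, 0.7071).
Slope in that direction = a·(0.7071) + b·(0.7071) = 0.04582.
Apparent dip = arctan|0.04582| = 2.6° (true dip is 6.8°, so apparent ≤ true as expected).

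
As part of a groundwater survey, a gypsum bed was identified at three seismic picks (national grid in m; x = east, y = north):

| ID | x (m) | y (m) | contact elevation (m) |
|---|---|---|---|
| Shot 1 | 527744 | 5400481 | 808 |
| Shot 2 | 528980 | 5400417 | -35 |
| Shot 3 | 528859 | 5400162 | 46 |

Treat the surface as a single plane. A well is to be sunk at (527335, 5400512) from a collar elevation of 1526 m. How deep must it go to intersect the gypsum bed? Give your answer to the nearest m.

Let the plane be z = a·x + b·y + c.
Shot 2−Shot 1: 1236a − 64b = −843;  Shot 3−Shot 1: 1115a − 319b = −762.
Solving gives a = −0.68173626, b = 0.00584348.
Then c = 808 − a·527744 − b·5400481 = 329032.62.
At (527335, 5400512): z_contact = −359503.4 + 31557.8 + 329032.62 = 1087.0 m.
Depth below ground = 1526 − 1087.0 = 439 m.

439 m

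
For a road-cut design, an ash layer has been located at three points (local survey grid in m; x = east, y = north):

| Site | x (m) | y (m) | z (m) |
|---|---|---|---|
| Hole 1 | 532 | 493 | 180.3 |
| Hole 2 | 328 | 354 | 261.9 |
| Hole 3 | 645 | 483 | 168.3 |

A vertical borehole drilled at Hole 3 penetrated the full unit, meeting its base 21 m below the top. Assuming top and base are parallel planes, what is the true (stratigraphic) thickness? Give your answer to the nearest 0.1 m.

Two edge vectors: Hole 1→Hole 2 = (-204, -139, 81.6), Hole 1→Hole 3 = (113, -10, -12).
Normal n = (Hole 1→Hole 2) × (Hole 1→Hole 3) = (2484, 6772.8, 17747).
So ∂z/∂x = −n_x/n_z = −0.13997 and ∂z/∂y = −n_y/n_z = −0.38163.
|∇z| = √(a²+b²) = 0.40649, so dip δ = arctan(0.40649) = 22.12°.
True thickness = vertical thickness × cos δ = 21 × cos 22.12° = 19.5 m.

19.5 m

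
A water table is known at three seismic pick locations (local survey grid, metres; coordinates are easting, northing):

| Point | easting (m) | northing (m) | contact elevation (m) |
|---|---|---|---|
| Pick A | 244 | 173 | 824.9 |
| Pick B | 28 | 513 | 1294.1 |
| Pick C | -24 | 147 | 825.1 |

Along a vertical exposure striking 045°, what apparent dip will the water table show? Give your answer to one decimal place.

Let the plane be z = a·easting + b·northing + c.
Pick B−Pick A: −216a + 340b = 469.2;  Pick C−Pick A: −268a − 26b = 0.2.
Solving gives a = −0.12681, b = 1.29944.
Unit vector along 045° is (sin 45°, cos 45°) = (0.7071, 0.7071).
Slope in that direction = a·(0.7071) + b·(0.7071) = 0.82917.
Apparent dip = arctan|0.82917| = 39.7° (true dip is 52.6°, so apparent ≤ true as expected).

39.7°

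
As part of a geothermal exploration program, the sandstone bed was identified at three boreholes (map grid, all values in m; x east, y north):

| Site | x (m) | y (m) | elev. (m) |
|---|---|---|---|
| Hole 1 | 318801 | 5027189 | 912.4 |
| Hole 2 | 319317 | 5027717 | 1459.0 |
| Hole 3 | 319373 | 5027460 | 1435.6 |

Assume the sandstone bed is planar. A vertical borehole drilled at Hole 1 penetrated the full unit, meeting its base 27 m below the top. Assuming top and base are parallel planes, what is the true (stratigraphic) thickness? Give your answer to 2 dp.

20.75 m

Let the plane be z = a·x + b·y + c.
Hole 2−Hole 1: 516a + 528b = 546.6;  Hole 3−Hole 1: 572a + 271b = 523.2.
Solving gives a = 0.78999, b = 0.26319.
|∇z| = √(a²+b²) = 0.83268, so dip δ = arctan(0.83268) = 39.78°.
True thickness = vertical thickness × cos δ = 27 × cos 39.78° = 20.75 m.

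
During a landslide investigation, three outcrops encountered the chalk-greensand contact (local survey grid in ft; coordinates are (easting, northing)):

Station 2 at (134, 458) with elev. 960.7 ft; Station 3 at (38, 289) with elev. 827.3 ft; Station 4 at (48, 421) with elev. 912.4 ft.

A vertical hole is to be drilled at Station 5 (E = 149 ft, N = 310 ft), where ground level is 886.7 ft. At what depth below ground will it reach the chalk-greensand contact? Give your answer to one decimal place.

13.7 ft

Let the plane be z = a·E + b·N + c.
Station 3−Station 2: −96a − 169b = −133.4;  Station 4−Station 2: −86a − 37b = −48.3.
Solving gives a = 0.29384, b = 0.62244.
Then c = 960.7 − a·134 − b·458 = 636.25.
At (149, 310): z_contact = 43.78 + 192.96 + 636.25 = 872.99 ft.
Depth below ground = 886.7 − 872.99 = 13.7 ft.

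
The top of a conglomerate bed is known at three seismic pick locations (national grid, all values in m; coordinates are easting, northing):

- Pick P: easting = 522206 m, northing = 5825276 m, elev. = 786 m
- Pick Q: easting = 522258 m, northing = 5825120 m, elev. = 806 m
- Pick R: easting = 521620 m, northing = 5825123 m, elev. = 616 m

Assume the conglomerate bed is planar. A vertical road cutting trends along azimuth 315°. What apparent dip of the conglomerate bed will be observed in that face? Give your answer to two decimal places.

13.01°

Two edge vectors: Pick P→Pick Q = (52, -156, 20), Pick P→Pick R = (-586, -153, -170).
Normal n = (Pick P→Pick Q) × (Pick P→Pick R) = (29580, -2880, -99372).
So ∂z/∂easting = −n_x/n_z = 0.29767 and ∂z/∂northing = −n_y/n_z = −0.02898.
Unit vector along 315° is (sin 315°, cos 315°) = (-0.7071, 0.7071).
Slope in that direction = a·(-0.7071) + b·(0.7071) = −0.23098.
Apparent dip = arctan|0.23098| = 13.01° (true dip is 16.7°, so apparent ≤ true as expected).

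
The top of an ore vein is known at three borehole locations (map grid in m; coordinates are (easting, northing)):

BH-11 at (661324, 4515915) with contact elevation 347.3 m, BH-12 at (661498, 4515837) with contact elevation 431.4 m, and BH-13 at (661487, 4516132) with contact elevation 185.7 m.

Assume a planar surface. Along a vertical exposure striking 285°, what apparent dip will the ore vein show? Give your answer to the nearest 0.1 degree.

17.9°

Let the plane be z = a·E + b·N + c.
BH-12−BH-11: 174a − 78b = 84.1;  BH-13−BH-11: 163a + 217b = −161.6.
Solving gives a = 0.11184, b = −0.82871.
Unit vector along 285° is (sin 285°, cos 285°) = (-0.9659, 0.2588).
Slope in that direction = a·(-0.9659) + b·(0.2588) = −0.32252.
Apparent dip = arctan|0.32252| = 17.9° (true dip is 39.9°, so apparent ≤ true as expected).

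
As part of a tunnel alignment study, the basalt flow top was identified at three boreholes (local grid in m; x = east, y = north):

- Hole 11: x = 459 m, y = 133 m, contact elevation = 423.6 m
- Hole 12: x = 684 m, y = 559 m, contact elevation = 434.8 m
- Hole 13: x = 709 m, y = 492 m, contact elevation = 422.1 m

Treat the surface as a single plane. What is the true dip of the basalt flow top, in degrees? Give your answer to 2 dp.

Two edge vectors: Hole 11→Hole 12 = (225, 426, 11.2), Hole 11→Hole 13 = (250, 359, -1.5).
Normal n = (Hole 11→Hole 12) × (Hole 11→Hole 13) = (-4659.8, 3137.5, -25725).
So ∂z/∂x = −n_x/n_z = −0.18114 and ∂z/∂y = −n_y/n_z = 0.12196.
Gradient magnitude |∇z| = √(a² + b²) = √(0.03281 + 0.01487) = 0.21837.
True dip = arctan(0.21837) = 12.32°, dipping toward SE (azimuth ≈ 124°).

12.32°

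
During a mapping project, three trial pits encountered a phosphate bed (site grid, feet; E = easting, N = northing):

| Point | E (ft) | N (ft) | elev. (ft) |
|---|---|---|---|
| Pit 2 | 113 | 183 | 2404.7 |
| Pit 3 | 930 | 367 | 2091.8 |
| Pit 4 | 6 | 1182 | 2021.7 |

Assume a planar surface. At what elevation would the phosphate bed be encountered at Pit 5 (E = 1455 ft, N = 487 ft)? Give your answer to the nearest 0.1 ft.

Let the plane be z = a·E + b·N + c.
Pit 3−Pit 2: 817a + 184b = −312.9;  Pit 4−Pit 2: −107a + 999b = −383.
Solving gives a = −0.289656, b = −0.414408.
Then c = 2404.7 − a·113 − b·183 = 2513.27.
At (1455, 487): z = −421.4 − 201.8 + 2513.27 = 1890.0 ft.

1890.0 ft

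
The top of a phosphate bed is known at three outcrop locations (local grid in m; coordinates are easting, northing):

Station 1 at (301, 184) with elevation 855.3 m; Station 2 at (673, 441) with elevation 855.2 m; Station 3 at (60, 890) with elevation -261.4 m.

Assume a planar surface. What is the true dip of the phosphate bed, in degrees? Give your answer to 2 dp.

57.26°

Let the plane be z = a·easting + b·northing + c.
Station 2−Station 1: 372a + 257b = −0.1;  Station 3−Station 1: −241a + 706b = −1116.7.
Solving gives a = 0.88401, b = −1.27996.
Gradient magnitude |∇z| = √(a² + b²) = √(0.78147 + 1.63831) = 1.55556.
True dip = arctan(1.55556) = 57.26°, dipping toward NW (azimuth ≈ 325°).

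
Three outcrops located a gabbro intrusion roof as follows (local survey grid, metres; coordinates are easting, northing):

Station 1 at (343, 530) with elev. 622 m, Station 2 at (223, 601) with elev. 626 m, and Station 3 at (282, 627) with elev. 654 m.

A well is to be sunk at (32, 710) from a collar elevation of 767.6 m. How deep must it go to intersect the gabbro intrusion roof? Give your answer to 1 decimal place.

Two edge vectors: Station 1→Station 2 = (-120, 71, 4), Station 1→Station 3 = (-61, 97, 32).
Normal n = (Station 1→Station 2) × (Station 1→Station 3) = (1884, 3596, -7309).
So ∂z/∂easting = −n_x/n_z = 0.25776 and ∂z/∂northing = −n_y/n_z = 0.49200.
Intercept c from Station 1: 622 − 88.41 − 260.76 = 272.83.
At (32, 710): z_contact = 8.25 + 349.32 + 272.83 = 630.39 m.
Depth below ground = 767.6 − 630.39 = 137.2 m.

137.2 m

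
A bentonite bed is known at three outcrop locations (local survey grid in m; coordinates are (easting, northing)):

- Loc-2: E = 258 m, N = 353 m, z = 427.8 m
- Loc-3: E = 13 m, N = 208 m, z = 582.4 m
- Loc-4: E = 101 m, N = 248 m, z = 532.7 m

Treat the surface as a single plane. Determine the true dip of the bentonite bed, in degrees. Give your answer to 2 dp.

Let the plane be z = a·E + b·N + c.
Loc-3−Loc-2: −245a − 145b = 154.6;  Loc-4−Loc-2: −157a − 105b = 104.9.
Solving gives a = −0.34544, b = −0.48253.
Gradient magnitude |∇z| = √(a² + b²) = √(0.11933 + 0.23284) = 0.59344.
True dip = arctan(0.59344) = 30.69°, dipping toward NE (azimuth ≈ 036°).

30.69°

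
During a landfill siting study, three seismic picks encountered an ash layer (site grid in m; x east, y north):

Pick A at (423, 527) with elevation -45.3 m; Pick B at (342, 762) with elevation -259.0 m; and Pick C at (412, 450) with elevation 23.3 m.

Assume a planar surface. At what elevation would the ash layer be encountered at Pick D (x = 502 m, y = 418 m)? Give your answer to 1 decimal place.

55.4 m

Let the plane be z = a·x + b·y + c.
Pick B−Pick A: −81a + 235b = −213.7;  Pick C−Pick A: −11a − 77b = 68.6.
Solving gives a = 0.03785, b = −0.89632.
Then c = -45.3 − a·423 − b·527 = 411.05.
At (502, 418): z = 19.0 − 374.7 + 411.05 = 55.4 m.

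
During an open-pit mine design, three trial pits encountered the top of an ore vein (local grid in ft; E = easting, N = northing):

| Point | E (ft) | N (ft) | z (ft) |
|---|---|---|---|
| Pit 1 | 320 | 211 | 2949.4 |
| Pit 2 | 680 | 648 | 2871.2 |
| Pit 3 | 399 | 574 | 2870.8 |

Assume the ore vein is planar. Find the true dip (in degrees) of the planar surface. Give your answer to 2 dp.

13.40°

Two edge vectors: Pit 1→Pit 2 = (360, 437, -78.2), Pit 1→Pit 3 = (79, 363, -78.6).
Normal n = (Pit 1→Pit 2) × (Pit 1→Pit 3) = (-5961.6, 22118.2, 96157).
So ∂z/∂E = −n_x/n_z = 0.06200 and ∂z/∂N = −n_y/n_z = −0.23002.
Gradient magnitude |∇z| = √(a² + b²) = √(0.00384 + 0.05291) = 0.23823.
True dip = arctan(0.23823) = 13.40°, dipping toward NNW (azimuth ≈ 345°).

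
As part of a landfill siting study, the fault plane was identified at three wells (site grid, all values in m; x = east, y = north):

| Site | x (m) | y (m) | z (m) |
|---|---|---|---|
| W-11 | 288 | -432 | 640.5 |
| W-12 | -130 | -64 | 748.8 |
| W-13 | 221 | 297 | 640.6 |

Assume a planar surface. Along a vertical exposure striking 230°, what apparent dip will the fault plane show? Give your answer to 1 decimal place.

13.1°

Let the plane be z = a·x + b·y + c.
W-12−W-11: −418a + 368b = 108.3;  W-13−W-11: −67a + 729b = 0.1.
Solving gives a = −0.28177, b = −0.02576.
Unit vector along 230° is (sin 230°, cos 230°) = (-0.7660, -0.6428).
Slope in that direction = a·(-0.7660) + b·(-0.6428) = 0.23241.
Apparent dip = arctan|0.23241| = 13.1° (true dip is 15.8°, so apparent ≤ true as expected).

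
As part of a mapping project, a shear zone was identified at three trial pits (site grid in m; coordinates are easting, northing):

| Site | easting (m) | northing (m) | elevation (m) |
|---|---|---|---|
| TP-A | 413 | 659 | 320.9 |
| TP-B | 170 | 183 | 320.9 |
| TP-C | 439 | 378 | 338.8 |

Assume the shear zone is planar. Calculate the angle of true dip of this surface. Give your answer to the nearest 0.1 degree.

6.8°

Let the plane be z = a·easting + b·northing + c.
TP-B−TP-A: −243a − 476b = 0;  TP-C−TP-A: 26a − 281b = 17.9.
Solving gives a = 0.10563, b = −0.05393.
Gradient magnitude |∇z| = √(a² + b²) = √(0.01116 + 0.00291) = 0.11860.
True dip = arctan(0.11860) = 6.8°, dipping toward WNW (azimuth ≈ 297°).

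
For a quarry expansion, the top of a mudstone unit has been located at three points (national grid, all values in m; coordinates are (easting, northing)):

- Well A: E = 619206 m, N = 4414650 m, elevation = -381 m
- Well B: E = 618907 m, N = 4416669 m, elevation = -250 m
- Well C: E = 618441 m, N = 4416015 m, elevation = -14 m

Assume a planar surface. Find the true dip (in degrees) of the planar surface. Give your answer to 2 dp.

26.32°

Two edge vectors: Well A→Well B = (-299, 2019, 131), Well A→Well C = (-765, 1365, 367).
Normal n = (Well A→Well B) × (Well A→Well C) = (562158, 9518, 1136400).
So ∂z/∂E = −n_x/n_z = −0.49468 and ∂z/∂N = −n_y/n_z = −0.00838.
Gradient magnitude |∇z| = √(a² + b²) = √(0.24471 + 0.00007) = 0.49475.
True dip = arctan(0.49475) = 26.32°, dipping toward E (azimuth ≈ 089°).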